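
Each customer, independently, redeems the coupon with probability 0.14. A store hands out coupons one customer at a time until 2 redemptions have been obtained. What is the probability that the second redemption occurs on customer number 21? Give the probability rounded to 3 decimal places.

Y = trial on which the second success occurs; negative binomial, r=2, p=0.14.
P(Y=21) = C(20,1) · p^2 · (1−p)^19
= 20 · 0.0196 · 0.056947 = 0.02232

0.022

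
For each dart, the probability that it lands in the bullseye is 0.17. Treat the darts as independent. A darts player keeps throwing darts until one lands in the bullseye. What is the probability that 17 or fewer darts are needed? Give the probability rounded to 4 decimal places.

0.9579

Y = number of darts to the first success; geometric, p = 0.17.
P(Y ≤ 17) = 1 − (1−p)^17 = 1 − 0.042104 = 0.957896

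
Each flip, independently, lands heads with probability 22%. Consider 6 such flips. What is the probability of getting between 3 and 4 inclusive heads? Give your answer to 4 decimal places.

X ~ Binomial(6, 0.22); P(3 ≤ X ≤ 4) = Σ C(6,k) p^k (1−p)^(6−k) over k:
  k=3: C(6,3)·0.22^3·0.78^3 = 0.101061
  k=4: C(6,4)·0.22^4·0.78^2 = 0.021378
Total = 0.122439

0.1224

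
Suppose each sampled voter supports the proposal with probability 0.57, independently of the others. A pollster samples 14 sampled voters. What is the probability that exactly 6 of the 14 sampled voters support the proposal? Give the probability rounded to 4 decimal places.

0.1204

X ~ Binomial(n=14, p=0.57).
P(X=6) = C(14,6) · p^6 · (1−p)^8
= 3003 · 0.034296 · 0.0011688 = 0.120379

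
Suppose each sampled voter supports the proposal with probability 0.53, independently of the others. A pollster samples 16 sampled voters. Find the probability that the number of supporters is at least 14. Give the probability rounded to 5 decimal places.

0.00425

X ~ Binomial(16, 0.53); P(X ≥ 14) = Σ C(16,k) p^k (1−p)^(16−k) over k:
  k=14: C(16,14)·0.53^14·0.47^2 = 0.0036580
  k=15: C(16,15)·0.53^15·0.47^1 = 0.0005500
  k=16: C(16,16)·0.53^16·0.47^0 = 0.0000388
Total = 0.0042467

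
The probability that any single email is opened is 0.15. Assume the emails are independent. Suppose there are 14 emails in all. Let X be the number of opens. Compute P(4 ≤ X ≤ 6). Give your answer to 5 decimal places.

0.14430

X ~ Binomial(14, 0.15); P(4 ≤ X ≤ 6) = Σ C(14,k) p^k (1−p)^(14−k) over k:
  k=4: C(14,4)·0.15^4·0.85^10 = 0.0997673
  k=5: C(14,5)·0.15^5·0.85^9 = 0.0352120
  k=6: C(14,6)·0.15^6·0.85^8 = 0.0093208
Total = 0.1443002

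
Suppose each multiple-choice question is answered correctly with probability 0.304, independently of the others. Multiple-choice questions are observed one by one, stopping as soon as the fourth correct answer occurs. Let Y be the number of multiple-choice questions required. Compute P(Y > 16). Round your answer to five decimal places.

0.23513

Needing more than 16 multiple-choice questions ⇔ fewer than 4 successes in the first 16. With X ~ Binomial(16, 0.304), P(Y > 16) = P(X ≤ 3).
  k=0: C(16,0)·0.304^0·0.696^16 = 0.0030321
  k=1: C(16,1)·0.304^1·0.696^15 = 0.0211901
  k=2: C(16,2)·0.304^2·0.696^14 = 0.0694157
  k=3: C(16,3)·0.304^3·0.696^13 = 0.1414910
P(X ≤ 3) = 0.2351289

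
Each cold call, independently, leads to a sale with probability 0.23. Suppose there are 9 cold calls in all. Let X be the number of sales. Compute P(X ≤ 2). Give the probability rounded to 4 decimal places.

0.6566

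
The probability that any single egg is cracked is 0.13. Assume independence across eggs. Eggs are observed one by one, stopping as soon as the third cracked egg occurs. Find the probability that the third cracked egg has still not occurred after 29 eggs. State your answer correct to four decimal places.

Needing more than 29 eggs ⇔ fewer than 3 successes in the first 29. With X ~ Binomial(29, 0.13), P(Y > 29) = P(X ≤ 2).
  k=0: C(29,0)·0.13^0·0.87^29 = 0.017622
  k=1: C(29,1)·0.13^1·0.87^28 = 0.076363
  k=2: C(29,2)·0.13^2·0.87^27 = 0.159747
P(X ≤ 2) = 0.253732

0.2537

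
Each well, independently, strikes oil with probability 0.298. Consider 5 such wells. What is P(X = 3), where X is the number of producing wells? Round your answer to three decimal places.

0.130

X ~ Binomial(n=5, p=0.298).
P(X=3) = C(5,3) · p^3 · (1−p)^2
= 10 · 0.026464 · 0.4928 = 0.13041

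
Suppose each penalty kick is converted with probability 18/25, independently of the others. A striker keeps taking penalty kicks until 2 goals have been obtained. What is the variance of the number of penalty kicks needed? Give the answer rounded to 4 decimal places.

Y = total penalty kicks until the second success; negative binomial with r=2, p=0.72.
Var(Y) = r(1−p)/p² = 2·0.28 / 0.72² = 1.080247

1.0802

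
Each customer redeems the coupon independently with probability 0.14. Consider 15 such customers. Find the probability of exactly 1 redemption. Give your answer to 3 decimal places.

0.254

X ~ Binomial(n=15, p=0.14).
P(X=1) = C(15,1) · p^1 · (1−p)^14
= 15 · 0.14 · 0.12105 = 0.25421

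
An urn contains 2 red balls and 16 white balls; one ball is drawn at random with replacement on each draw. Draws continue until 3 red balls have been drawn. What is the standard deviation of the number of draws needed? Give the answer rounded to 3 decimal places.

Y = total draws until the third success; negative binomial with r=3, p=0.111111.
SD(Y) = √[r(1−p)/p²] = √(216.00000) = 14.69694

14.697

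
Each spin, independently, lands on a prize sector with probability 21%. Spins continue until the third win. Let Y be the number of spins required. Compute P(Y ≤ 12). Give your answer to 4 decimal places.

0.4768

Finishing within 12 spins ⇔ at least 3 successes in the first 12. With X ~ Binomial(12, 0.21), P(Y ≤ 12) = 1 − P(X ≤ 2).
  k=0: C(12,0)·0.21^0·0.79^12 = 0.059092
  k=1: C(12,1)·0.21^1·0.79^11 = 0.188494
  k=2: C(12,2)·0.21^2·0.79^10 = 0.275584
1 − 0.523170 = 0.476830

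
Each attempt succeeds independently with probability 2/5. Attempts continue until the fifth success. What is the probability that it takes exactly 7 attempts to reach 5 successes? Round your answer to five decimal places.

Y = trial on which the fifth success occurs; negative binomial, r=5, p=0.40.
P(Y=7) = C(6,4) · p^5 · (1−p)^2
= 15 · 0.01024 · 0.36 = 0.0552960

0.05530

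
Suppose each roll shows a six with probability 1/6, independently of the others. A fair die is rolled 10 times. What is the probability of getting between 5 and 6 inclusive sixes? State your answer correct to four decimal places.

X ~ Binomial(10, 0.166667); P(5 ≤ X ≤ 6) = Σ C(10,k) p^k (1−p)^(10−k) over k:
  k=5: C(10,5)·0.166667^5·0.833333^5 = 0.013024
  k=6: C(10,6)·0.166667^6·0.833333^4 = 0.002171
Total = 0.015194

0.0152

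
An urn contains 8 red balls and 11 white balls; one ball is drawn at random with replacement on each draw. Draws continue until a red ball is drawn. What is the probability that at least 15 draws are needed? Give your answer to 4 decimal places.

0.0005

Y = number of draws to the first success; geometric, p = 0.421053.
P(Y > 14) = P(first 14 all fail) = (1−p)^14 = 0.000475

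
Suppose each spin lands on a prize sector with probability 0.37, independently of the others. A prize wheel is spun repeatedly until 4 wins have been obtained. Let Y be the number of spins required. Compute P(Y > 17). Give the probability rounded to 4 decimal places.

0.0759

Needing more than 17 spins ⇔ fewer than 4 successes in the first 17. With X ~ Binomial(17, 0.37), P(Y > 17) = P(X ≤ 3).
  k=0: C(17,0)·0.37^0·0.63^17 = 0.000388
  k=1: C(17,1)·0.37^1·0.63^16 = 0.003873
  k=2: C(17,2)·0.37^2·0.63^15 = 0.018199
  k=3: C(17,3)·0.37^3·0.63^14 = 0.053442
P(X ≤ 3) = 0.075902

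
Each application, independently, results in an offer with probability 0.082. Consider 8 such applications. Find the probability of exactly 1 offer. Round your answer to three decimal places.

0.360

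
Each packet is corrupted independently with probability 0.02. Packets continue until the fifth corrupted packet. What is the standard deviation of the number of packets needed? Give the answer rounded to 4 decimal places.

Y = total packets until the fifth success; negative binomial with r=5, p=0.02.
SD(Y) = √[r(1−p)/p²] = √(12250.000000) = 110.679718

110.6797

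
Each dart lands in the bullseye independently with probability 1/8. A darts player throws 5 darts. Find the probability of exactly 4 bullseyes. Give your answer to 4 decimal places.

0.0011

X ~ Binomial(n=5, p=0.125).
P(X=4) = C(5,4) · p^4 · (1−p)^1
= 5 · 0.00024414 · 0.875 = 0.001068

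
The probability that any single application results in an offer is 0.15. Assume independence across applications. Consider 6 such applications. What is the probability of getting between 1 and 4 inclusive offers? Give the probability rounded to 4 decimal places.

X ~ Binomial(6, 0.15); P(1 ≤ X ≤ 4) = Σ C(6,k) p^k (1−p)^(6−k) over k:
  k=1: C(6,1)·0.15^1·0.85^5 = 0.399335
  k=2: C(6,2)·0.15^2·0.85^4 = 0.176177
  k=3: C(6,3)·0.15^3·0.85^3 = 0.041453
  k=4: C(6,4)·0.15^4·0.85^2 = 0.005486
Total = 0.622452

0.6225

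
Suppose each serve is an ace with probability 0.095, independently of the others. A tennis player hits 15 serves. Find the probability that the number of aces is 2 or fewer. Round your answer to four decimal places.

X ~ Binomial(15, 0.095); P(X ≤ 2) = Σ C(15,k) p^k (1−p)^(15−k) over k:
  k=0: C(15,0)·0.095^0·0.905^15 = 0.223732
  k=1: C(15,1)·0.095^1·0.905^14 = 0.352286
  k=2: C(15,2)·0.095^2·0.905^13 = 0.258862
Total = 0.834880

0.8349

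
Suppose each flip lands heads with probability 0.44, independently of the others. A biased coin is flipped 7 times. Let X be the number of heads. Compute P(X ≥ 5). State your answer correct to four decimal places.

0.1402

X ~ Binomial(7, 0.44); P(X ≥ 5) = Σ C(7,k) p^k (1−p)^(7−k) over k:
  k=5: C(7,5)·0.44^5·0.56^2 = 0.108607
  k=6: C(7,6)·0.44^6·0.56^1 = 0.028445
  k=7: C(7,7)·0.44^7·0.56^0 = 0.003193
Total = 0.140245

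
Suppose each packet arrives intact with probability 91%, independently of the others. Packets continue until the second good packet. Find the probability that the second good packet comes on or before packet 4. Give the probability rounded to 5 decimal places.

Finishing within 4 packets ⇔ at least 2 successes in the first 4. With X ~ Binomial(4, 0.91), P(Y ≤ 4) = 1 − P(X ≤ 1).
  k=0: C(4,0)·0.91^0·0.09^4 = 0.0000656
  k=1: C(4,1)·0.91^1·0.09^3 = 0.0026536
1 − 0.0027192 = 0.9972808

0.99728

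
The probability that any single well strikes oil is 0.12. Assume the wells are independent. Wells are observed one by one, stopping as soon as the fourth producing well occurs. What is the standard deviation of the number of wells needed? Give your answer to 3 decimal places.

15.635

Y = total wells until the fourth success; negative binomial with r=4, p=0.12.
SD(Y) = √[r(1−p)/p²] = √(244.44444) = 15.63472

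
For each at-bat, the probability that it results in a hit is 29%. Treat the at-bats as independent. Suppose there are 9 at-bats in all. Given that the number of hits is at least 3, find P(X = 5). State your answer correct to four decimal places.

0.1287

X ~ Binomial(9, 0.29). Want P(X=5 | X≥3) = P(X=5) / P(X≥3).
P(X=5) = C(9,5)·0.29^5·0.71^4 = 0.065674
P(X≥3) = 1 − 0.045849 − 0.168542 − 0.275364 = 0.510246
Ratio = 0.065674 / 0.510246 = 0.128711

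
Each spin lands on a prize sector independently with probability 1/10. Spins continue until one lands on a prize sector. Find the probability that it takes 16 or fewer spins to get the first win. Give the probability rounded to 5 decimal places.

0.81470

Y = number of spins to the first success; geometric, p = 0.10.
P(Y ≤ 16) = 1 − (1−p)^16 = 1 − 0.1853020 = 0.8146980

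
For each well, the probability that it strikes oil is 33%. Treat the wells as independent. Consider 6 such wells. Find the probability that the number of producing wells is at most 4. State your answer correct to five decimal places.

0.98298

X ~ Binomial(6, 0.33); P(X ≤ 4) = Σ C(6,k) p^k (1−p)^(6−k) over k:
  k=0: C(6,0)·0.33^0·0.67^6 = 0.0904584
  k=1: C(6,1)·0.33^1·0.67^5 = 0.2673248
  k=2: C(6,2)·0.33^2·0.67^4 = 0.3291686
  k=3: C(6,3)·0.33^3·0.67^3 = 0.2161704
  k=4: C(6,4)·0.33^4·0.67^2 = 0.0798540
Total = 0.9829761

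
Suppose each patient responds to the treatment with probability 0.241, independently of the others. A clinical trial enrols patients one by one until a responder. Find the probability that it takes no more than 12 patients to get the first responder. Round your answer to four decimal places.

Y = number of patients to the first success; geometric, p = 0.241.
P(Y ≤ 12) = 1 − (1−p)^12 = 1 − 0.036551 = 0.963449

0.9634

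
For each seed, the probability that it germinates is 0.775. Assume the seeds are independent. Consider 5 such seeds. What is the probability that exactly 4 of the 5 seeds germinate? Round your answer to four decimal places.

0.4058

X ~ Binomial(n=5, p=0.775).
P(X=4) = C(5,4) · p^4 · (1−p)^1
= 5 · 0.36075 · 0.225 = 0.405844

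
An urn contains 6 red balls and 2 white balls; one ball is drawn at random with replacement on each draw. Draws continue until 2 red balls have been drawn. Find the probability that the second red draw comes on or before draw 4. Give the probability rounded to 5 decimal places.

Finishing within 4 draws ⇔ at least 2 successes in the first 4. With X ~ Binomial(4, 0.75), P(Y ≤ 4) = 1 − P(X ≤ 1).
  k=0: C(4,0)·0.75^0·0.25^4 = 0.0039062
  k=1: C(4,1)·0.75^1·0.25^3 = 0.0468750
1 − 0.0507812 = 0.9492188

0.94922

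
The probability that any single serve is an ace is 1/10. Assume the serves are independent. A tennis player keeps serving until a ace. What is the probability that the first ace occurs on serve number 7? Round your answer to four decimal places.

Geometric (trials to first success), p = 0.10.
P(Y = 7) = (1−p)^6 · p = 0.53144 · 0.10 = 0.053144

0.0531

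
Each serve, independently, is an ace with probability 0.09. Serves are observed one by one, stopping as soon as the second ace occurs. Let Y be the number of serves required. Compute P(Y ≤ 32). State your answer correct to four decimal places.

Finishing within 32 serves ⇔ at least 2 successes in the first 32. With X ~ Binomial(32, 0.09), P(Y ≤ 32) = 1 − P(X ≤ 1).
  k=0: C(32,0)·0.09^0·0.91^32 = 0.048902
  k=1: C(32,1)·0.09^1·0.91^31 = 0.154766
1 − 0.203668 = 0.796332

0.7963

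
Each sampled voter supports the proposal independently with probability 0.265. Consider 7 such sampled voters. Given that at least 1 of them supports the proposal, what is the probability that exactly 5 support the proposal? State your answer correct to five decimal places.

0.01677

X ~ Binomial(7, 0.265). Want P(X=5 | X≥1) = P(X=5) / P(X≥1).
P(X=5) = C(7,5)·0.265^5·0.735^2 = 0.0148260
P(X≥1) = 1 − 0.1158808 = 0.8841192
Ratio = 0.0148260 / 0.8841192 = 0.0167692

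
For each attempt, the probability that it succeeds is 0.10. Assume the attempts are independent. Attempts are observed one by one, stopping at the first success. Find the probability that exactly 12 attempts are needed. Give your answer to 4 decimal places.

0.0314

Geometric (trials to first success), p = 0.10.
P(Y = 12) = (1−p)^11 · p = 0.31381 · 0.10 = 0.031381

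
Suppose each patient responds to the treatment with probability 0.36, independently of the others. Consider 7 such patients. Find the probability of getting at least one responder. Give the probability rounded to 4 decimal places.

0.9560

P(at least one) = 1 − P(none) = 1 − (1 − 0.36)^7
= 1 − 0.043980 = 0.956020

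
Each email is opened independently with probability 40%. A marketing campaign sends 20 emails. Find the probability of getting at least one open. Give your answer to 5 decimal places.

P(at least one) = 1 − P(none) = 1 − (1 − 0.40)^20
= 1 − 0.0000366 = 0.9999634

0.99996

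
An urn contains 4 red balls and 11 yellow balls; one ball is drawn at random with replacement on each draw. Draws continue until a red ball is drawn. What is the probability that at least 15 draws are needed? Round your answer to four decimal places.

Y = number of draws to the first success; geometric, p = 0.266667.
P(Y > 14) = P(first 14 all fail) = (1−p)^14 = 0.013008

0.0130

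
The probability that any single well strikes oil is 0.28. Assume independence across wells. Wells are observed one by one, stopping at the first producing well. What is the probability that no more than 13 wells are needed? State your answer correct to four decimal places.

Y = number of wells to the first success; geometric, p = 0.28.
P(Y ≤ 13) = 1 − (1−p)^13 = 1 − 0.013974 = 0.986026

0.9860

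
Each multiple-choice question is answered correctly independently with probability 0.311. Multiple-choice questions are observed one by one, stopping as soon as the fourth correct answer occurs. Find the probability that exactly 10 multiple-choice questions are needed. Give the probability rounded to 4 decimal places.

Y = trial on which the fourth success occurs; negative binomial, r=4, p=0.311.
P(Y=10) = C(9,3) · p^4 · (1−p)^6
= 84 · 0.009355 · 0.10698 = 0.084069

0.0841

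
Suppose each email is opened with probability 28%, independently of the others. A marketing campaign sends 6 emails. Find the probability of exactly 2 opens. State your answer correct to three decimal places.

X ~ Binomial(n=6, p=0.28).
P(X=2) = C(6,2) · p^2 · (1−p)^4
= 15 · 0.0784 · 0.26874 = 0.31604

0.316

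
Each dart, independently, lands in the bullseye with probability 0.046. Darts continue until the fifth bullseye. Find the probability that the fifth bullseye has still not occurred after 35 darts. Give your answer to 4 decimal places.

0.9789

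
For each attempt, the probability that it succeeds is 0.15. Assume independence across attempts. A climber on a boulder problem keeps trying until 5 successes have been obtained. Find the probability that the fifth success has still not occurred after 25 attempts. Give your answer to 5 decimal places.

0.68211

Needing more than 25 attempts ⇔ fewer than 5 successes in the first 25. With X ~ Binomial(25, 0.15), P(Y > 25) = P(X ≤ 4).
  k=0: C(25,0)·0.15^0·0.85^25 = 0.0171978
  k=1: C(25,1)·0.15^1·0.85^24 = 0.0758727
  k=2: C(25,2)·0.15^2·0.85^23 = 0.1606716
  k=3: C(25,3)·0.15^3·0.85^22 = 0.2173792
  k=4: C(25,4)·0.15^4·0.85^21 = 0.2109857
P(X ≤ 4) = 0.6821070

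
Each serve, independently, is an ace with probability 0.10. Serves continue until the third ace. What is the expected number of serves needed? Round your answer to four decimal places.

30.0000

Y = total serves until the third success; negative binomial with r=3, p=0.10.
E[Y] = r / p = 3 / 0.10 = 30.000000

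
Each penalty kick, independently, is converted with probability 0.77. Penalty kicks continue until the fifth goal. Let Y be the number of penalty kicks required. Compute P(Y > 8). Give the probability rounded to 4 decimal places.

0.0880

Needing more than 8 penalty kicks ⇔ fewer than 5 successes in the first 8. With X ~ Binomial(8, 0.77), P(Y > 8) = P(X ≤ 4).
  k=0: C(8,0)·0.77^0·0.23^8 = 0.000008
  k=1: C(8,1)·0.77^1·0.23^7 = 0.000210
  k=2: C(8,2)·0.77^2·0.23^6 = 0.002458
  k=3: C(8,3)·0.77^3·0.23^5 = 0.016455
  k=4: C(8,4)·0.77^4·0.23^4 = 0.068861
P(X ≤ 4) = 0.087991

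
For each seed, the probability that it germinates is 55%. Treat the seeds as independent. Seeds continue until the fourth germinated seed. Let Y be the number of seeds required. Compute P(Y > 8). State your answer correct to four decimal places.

0.2604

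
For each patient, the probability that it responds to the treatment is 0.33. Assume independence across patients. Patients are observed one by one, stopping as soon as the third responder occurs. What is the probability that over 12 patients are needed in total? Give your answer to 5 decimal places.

0.18756

Needing more than 12 patients ⇔ fewer than 3 successes in the first 12. With X ~ Binomial(12, 0.33), P(Y > 12) = P(X ≤ 2).
  k=0: C(12,0)·0.33^0·0.67^12 = 0.0081827
  k=1: C(12,1)·0.33^1·0.67^11 = 0.0483635
  k=2: C(12,2)·0.33^2·0.67^10 = 0.1310146
P(X ≤ 2) = 0.1875609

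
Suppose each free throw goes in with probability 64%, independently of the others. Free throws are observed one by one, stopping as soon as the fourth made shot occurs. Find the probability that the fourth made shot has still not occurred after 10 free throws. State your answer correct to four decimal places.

0.0305

Needing more than 10 free throws ⇔ fewer than 4 successes in the first 10. With X ~ Binomial(10, 0.64), P(Y > 10) = P(X ≤ 3).
  k=0: C(10,0)·0.64^0·0.36^10 = 0.000037
  k=1: C(10,1)·0.64^1·0.36^9 = 0.000650
  k=2: C(10,2)·0.64^2·0.36^8 = 0.005200
  k=3: C(10,3)·0.64^3·0.36^7 = 0.024651
P(X ≤ 3) = 0.030538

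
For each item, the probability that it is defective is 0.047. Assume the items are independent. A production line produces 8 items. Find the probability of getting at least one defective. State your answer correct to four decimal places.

0.3196

P(at least one) = 1 − P(none) = 1 − (1 − 0.047)^8
= 1 − 0.680367 = 0.319633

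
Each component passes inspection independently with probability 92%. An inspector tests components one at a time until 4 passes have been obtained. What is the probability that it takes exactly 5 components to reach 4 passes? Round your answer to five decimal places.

Y = trial on which the fourth success occurs; negative binomial, r=4, p=0.92.
P(Y=5) = C(4,3) · p^4 · (1−p)^1
= 4 · 0.71639 · 0.08 = 0.2292457

0.22925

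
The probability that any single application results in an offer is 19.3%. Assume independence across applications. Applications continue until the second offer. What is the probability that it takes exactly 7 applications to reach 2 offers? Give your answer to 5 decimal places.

Y = trial on which the second success occurs; negative binomial, r=2, p=0.193.
P(Y=7) = C(6,1) · p^2 · (1−p)^5
= 6 · 0.037249 · 0.34227 = 0.0764951

0.07650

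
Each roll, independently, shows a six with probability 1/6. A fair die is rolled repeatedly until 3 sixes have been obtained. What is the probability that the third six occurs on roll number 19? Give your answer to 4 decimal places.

0.0383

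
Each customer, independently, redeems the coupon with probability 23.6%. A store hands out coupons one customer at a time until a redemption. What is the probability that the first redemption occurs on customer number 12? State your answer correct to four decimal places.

Geometric (trials to first success), p = 0.236.
P(Y = 12) = (1−p)^11 · p = 0.051764 · 0.236 = 0.012216

0.0122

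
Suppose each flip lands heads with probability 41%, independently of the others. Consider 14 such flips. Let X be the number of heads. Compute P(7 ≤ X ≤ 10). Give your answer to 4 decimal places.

0.3306

X ~ Binomial(14, 0.41); P(7 ≤ X ≤ 10) = Σ C(14,k) p^k (1−p)^(14−k) over k:
  k=7: C(14,7)·0.41^7·0.59^7 = 0.166341
  k=8: C(14,8)·0.41^8·0.59^6 = 0.101144
  k=9: C(14,9)·0.41^9·0.59^5 = 0.046857
  k=10: C(14,10)·0.41^10·0.59^4 = 0.016281
Total = 0.330623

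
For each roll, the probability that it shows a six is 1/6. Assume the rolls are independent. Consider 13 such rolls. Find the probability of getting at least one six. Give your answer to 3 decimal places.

P(at least one) = 1 − P(none) = 1 − (1 − 0.166667)^13
= 1 − 0.09346 = 0.90654

0.907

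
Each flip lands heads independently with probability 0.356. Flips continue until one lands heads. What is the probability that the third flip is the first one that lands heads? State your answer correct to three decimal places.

0.148

Geometric (trials to first success), p = 0.356.
P(Y = 3) = (1−p)^2 · p = 0.41474 · 0.356 = 0.14765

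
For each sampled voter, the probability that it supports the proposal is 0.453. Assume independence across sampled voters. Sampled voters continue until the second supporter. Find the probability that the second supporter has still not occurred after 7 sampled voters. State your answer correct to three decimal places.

0.100

Needing more than 7 sampled voters ⇔ fewer than 2 successes in the first 7. With X ~ Binomial(7, 0.453), P(Y > 7) = P(X ≤ 1).
  k=0: C(7,0)·0.453^0·0.547^7 = 0.01465
  k=1: C(7,1)·0.453^1·0.547^6 = 0.08494
P(X ≤ 1) = 0.09959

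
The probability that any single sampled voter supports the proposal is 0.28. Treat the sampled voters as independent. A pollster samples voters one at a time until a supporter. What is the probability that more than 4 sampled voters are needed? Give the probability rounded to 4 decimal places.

Y = number of sampled voters to the first success; geometric, p = 0.28.
P(Y > 4) = P(first 4 all fail) = (1−p)^4 = 0.268739

0.2687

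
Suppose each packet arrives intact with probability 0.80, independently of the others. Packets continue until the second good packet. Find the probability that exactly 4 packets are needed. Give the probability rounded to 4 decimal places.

Y = trial on which the second success occurs; negative binomial, r=2, p=0.80.
P(Y=4) = C(3,1) · p^2 · (1−p)^2
= 3 · 0.64 · 0.04 = 0.076800

0.0768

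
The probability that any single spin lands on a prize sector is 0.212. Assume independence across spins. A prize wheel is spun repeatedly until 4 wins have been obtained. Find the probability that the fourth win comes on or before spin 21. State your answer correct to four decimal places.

0.6794

Finishing within 21 spins ⇔ at least 4 successes in the first 21. With X ~ Binomial(21, 0.212), P(Y ≤ 21) = 1 − P(X ≤ 3).
  k=0: C(21,0)·0.212^0·0.788^21 = 0.006715
  k=1: C(21,1)·0.212^1·0.788^20 = 0.037938
  k=2: C(21,2)·0.212^2·0.788^19 = 0.102068
  k=3: C(21,3)·0.212^3·0.788^18 = 0.173913
1 − 0.320634 = 0.679366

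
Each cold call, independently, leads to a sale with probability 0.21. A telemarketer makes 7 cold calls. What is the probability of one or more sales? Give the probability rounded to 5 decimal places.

P(at least one) = 1 − P(none) = 1 − (1 − 0.21)^7
= 1 − 0.1920391 = 0.8079609

0.80796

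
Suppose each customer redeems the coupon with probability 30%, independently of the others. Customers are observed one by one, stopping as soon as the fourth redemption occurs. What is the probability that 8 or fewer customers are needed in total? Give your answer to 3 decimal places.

Finishing within 8 customers ⇔ at least 4 successes in the first 8. With X ~ Binomial(8, 0.30), P(Y ≤ 8) = 1 − P(X ≤ 3).
  k=0: C(8,0)·0.30^0·0.70^8 = 0.05765
  k=1: C(8,1)·0.30^1·0.70^7 = 0.19765
  k=2: C(8,2)·0.30^2·0.70^6 = 0.29648
  k=3: C(8,3)·0.30^3·0.70^5 = 0.25412
1 − 0.80590 = 0.19410

0.194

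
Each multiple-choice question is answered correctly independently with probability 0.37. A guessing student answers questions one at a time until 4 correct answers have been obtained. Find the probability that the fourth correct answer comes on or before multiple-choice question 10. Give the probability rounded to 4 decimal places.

Finishing within 10 multiple-choice questions ⇔ at least 4 successes in the first 10. With X ~ Binomial(10, 0.37), P(Y ≤ 10) = 1 − P(X ≤ 3).
  k=0: C(10,0)·0.37^0·0.63^10 = 0.009849
  k=1: C(10,1)·0.37^1·0.63^9 = 0.057845
  k=2: C(10,2)·0.37^2·0.63^8 = 0.152876
  k=3: C(10,3)·0.37^3·0.63^7 = 0.239425
1 − 0.459996 = 0.540004

0.5400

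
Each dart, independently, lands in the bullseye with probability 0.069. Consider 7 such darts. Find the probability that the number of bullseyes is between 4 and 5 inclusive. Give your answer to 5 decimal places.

0.00067

X ~ Binomial(7, 0.069); P(4 ≤ X ≤ 5) = Σ C(7,k) p^k (1−p)^(7−k) over k:
  k=4: C(7,4)·0.069^4·0.931^3 = 0.0006402
  k=5: C(7,5)·0.069^5·0.931^2 = 0.0000285
Total = 0.0006687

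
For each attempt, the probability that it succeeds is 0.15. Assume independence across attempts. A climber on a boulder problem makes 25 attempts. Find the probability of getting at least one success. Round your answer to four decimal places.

0.9828

P(at least one) = 1 − P(none) = 1 − (1 − 0.15)^25
= 1 − 0.017198 = 0.982802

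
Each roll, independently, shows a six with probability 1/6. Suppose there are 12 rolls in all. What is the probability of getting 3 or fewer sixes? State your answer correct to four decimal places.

0.8748

X ~ Binomial(12, 0.166667); P(X ≤ 3) = Σ C(12,k) p^k (1−p)^(12−k) over k:
  k=0: C(12,0)·0.166667^0·0.833333^12 = 0.112157
  k=1: C(12,1)·0.166667^1·0.833333^11 = 0.269176
  k=2: C(12,2)·0.166667^2·0.833333^10 = 0.296094
  k=3: C(12,3)·0.166667^3·0.833333^9 = 0.197396
Total = 0.874822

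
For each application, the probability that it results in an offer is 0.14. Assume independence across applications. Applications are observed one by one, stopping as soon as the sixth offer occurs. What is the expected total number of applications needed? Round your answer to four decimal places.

42.8571

Y = total applications until the sixth success; negative binomial with r=6, p=0.14.
E[Y] = r / p = 6 / 0.14 = 42.857143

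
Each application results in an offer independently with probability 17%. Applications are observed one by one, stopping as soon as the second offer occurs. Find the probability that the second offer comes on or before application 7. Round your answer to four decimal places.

Finishing within 7 applications ⇔ at least 2 successes in the first 7. With X ~ Binomial(7, 0.17), P(Y ≤ 7) = 1 − P(X ≤ 1).
  k=0: C(7,0)·0.17^0·0.83^7 = 0.271361
  k=1: C(7,1)·0.17^1·0.83^6 = 0.389059
1 − 0.660420 = 0.339580

0.3396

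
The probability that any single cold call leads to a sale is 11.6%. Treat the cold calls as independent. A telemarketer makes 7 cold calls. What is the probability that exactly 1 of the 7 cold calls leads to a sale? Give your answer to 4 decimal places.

0.3875

X ~ Binomial(n=7, p=0.116).
P(X=1) = C(7,1) · p^1 · (1−p)^6
= 7 · 0.116 · 0.47721 = 0.387498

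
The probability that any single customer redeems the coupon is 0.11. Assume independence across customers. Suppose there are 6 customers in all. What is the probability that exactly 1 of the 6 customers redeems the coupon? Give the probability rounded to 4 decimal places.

X ~ Binomial(n=6, p=0.11).
P(X=1) = C(6,1) · p^1 · (1−p)^5
= 6 · 0.11 · 0.55841 = 0.368548

0.3685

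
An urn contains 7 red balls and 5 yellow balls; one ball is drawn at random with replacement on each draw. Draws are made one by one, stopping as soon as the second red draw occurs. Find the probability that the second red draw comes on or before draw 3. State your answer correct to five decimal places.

0.62384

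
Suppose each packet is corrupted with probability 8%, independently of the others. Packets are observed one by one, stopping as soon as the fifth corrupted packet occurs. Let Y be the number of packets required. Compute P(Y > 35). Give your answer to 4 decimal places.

0.8557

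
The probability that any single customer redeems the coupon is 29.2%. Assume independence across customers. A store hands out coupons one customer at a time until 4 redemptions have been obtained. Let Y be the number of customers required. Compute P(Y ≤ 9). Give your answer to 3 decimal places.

0.252

Finishing within 9 customers ⇔ at least 4 successes in the first 9. With X ~ Binomial(9, 0.292), P(Y ≤ 9) = 1 − P(X ≤ 3).
  k=0: C(9,0)·0.292^0·0.708^9 = 0.04470
  k=1: C(9,1)·0.292^1·0.708^8 = 0.16592
  k=2: C(9,2)·0.292^2·0.708^7 = 0.27372
  k=3: C(9,3)·0.292^3·0.708^6 = 0.26341
1 − 0.74774 = 0.25226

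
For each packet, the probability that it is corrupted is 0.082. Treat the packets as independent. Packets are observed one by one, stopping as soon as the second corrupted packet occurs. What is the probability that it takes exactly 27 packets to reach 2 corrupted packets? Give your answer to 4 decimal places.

Y = trial on which the second success occurs; negative binomial, r=2, p=0.082.
P(Y=27) = C(26,1) · p^2 · (1−p)^25
= 26 · 0.006724 · 0.11778 = 0.020591

0.0206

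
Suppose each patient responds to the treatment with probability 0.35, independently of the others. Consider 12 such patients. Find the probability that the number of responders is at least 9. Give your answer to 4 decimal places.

0.0056

X ~ Binomial(12, 0.35); P(X ≥ 9) = Σ C(12,k) p^k (1−p)^(12−k) over k:
  k=9: C(12,9)·0.35^9·0.65^3 = 0.004762
  k=10: C(12,10)·0.35^10·0.65^2 = 0.000769
  k=11: C(12,11)·0.35^11·0.65^1 = 0.000075
  k=12: C(12,12)·0.35^12·0.65^0 = 0.000003
Total = 0.005610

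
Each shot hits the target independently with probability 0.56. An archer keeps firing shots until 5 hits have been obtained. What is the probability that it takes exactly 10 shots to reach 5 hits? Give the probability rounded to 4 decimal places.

Y = trial on which the fifth success occurs; negative binomial, r=5, p=0.56.
P(Y=10) = C(9,4) · p^5 · (1−p)^5
= 126 · 0.055073 · 0.016492 = 0.114439

0.1144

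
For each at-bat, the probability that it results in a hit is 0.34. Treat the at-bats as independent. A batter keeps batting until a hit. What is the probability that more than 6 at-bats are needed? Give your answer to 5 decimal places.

Y = number of at-bats to the first success; geometric, p = 0.34.
P(Y > 6) = P(first 6 all fail) = (1−p)^6 = 0.0826540

0.08265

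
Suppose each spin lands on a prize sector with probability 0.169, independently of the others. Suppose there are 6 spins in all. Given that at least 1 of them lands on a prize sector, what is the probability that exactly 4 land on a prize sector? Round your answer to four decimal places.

0.0126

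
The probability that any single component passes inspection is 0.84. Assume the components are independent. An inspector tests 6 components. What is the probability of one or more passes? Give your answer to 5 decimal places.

0.99998

P(at least one) = 1 − P(none) = 1 − (1 − 0.84)^6
= 1 − 0.0000168 = 0.9999832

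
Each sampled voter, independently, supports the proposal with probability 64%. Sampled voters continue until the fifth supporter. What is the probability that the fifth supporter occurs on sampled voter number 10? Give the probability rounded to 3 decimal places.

0.082

Y = trial on which the fifth success occurs; negative binomial, r=5, p=0.64.
P(Y=10) = C(9,4) · p^5 · (1−p)^5
= 126 · 0.10737 · 0.0060466 = 0.08181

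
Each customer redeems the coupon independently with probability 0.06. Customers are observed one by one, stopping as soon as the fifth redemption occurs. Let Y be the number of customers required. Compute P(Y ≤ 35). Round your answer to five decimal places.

Finishing within 35 customers ⇔ at least 5 successes in the first 35. With X ~ Binomial(35, 0.06), P(Y ≤ 35) = 1 − P(X ≤ 4).
  k=0: C(35,0)·0.06^0·0.94^35 = 0.1146766
  k=1: C(35,1)·0.06^1·0.94^34 = 0.2561924
  k=2: C(35,2)·0.06^2·0.94^33 = 0.2779961
  k=3: C(35,3)·0.06^3·0.94^32 = 0.1951887
  k=4: C(35,4)·0.06^4·0.94^31 = 0.0996708
1 − 0.9437247 = 0.0562753

0.05628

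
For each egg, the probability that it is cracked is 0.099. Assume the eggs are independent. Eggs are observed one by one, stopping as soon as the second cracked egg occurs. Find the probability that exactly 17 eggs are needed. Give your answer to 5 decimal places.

0.03283

Y = trial on which the second success occurs; negative binomial, r=2, p=0.099.
P(Y=17) = C(16,1) · p^2 · (1−p)^15
= 16 · 0.009801 · 0.20935 = 0.0328293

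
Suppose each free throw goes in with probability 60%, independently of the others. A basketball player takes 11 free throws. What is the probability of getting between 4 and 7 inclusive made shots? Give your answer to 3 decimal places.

0.674

X ~ Binomial(11, 0.60); P(4 ≤ X ≤ 7) = Σ C(11,k) p^k (1−p)^(11−k) over k:
  k=4: C(11,4)·0.60^4·0.40^7 = 0.07007
  k=5: C(11,5)·0.60^5·0.40^6 = 0.14715
  k=6: C(11,6)·0.60^6·0.40^5 = 0.22072
  k=7: C(11,7)·0.60^7·0.40^4 = 0.23649
Total = 0.67443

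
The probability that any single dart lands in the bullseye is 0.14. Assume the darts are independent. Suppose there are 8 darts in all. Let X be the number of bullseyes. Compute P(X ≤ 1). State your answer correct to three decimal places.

0.689

X ~ Binomial(8, 0.14); P(X ≤ 1) = Σ C(8,k) p^k (1−p)^(8−k) over k:
  k=0: C(8,0)·0.14^0·0.86^8 = 0.29922
  k=1: C(8,1)·0.14^1·0.86^7 = 0.38968
Total = 0.68890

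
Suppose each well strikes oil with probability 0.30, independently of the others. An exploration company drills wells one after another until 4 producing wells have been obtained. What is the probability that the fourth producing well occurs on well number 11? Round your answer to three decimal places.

Y = trial on which the fourth success occurs; negative binomial, r=4, p=0.30.
P(Y=11) = C(10,3) · p^4 · (1−p)^7
= 120 · 0.0081 · 0.082354 = 0.08005

0.080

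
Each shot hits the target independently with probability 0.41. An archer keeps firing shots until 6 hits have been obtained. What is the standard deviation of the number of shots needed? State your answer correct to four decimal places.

4.5890

Y = total shots until the sixth success; negative binomial with r=6, p=0.41.
SD(Y) = √[r(1−p)/p²] = √(21.058894) = 4.588997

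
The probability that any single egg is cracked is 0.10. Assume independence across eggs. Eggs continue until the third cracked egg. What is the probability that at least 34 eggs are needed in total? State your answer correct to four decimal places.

Needing more than 33 eggs ⇔ fewer than 3 successes in the first 33. With X ~ Binomial(33, 0.10), P(Y > 33) = P(X ≤ 2).
  k=0: C(33,0)·0.10^0·0.90^33 = 0.030903
  k=1: C(33,1)·0.10^1·0.90^32 = 0.113312
  k=2: C(33,2)·0.10^2·0.90^31 = 0.201443
P(X ≤ 2) = 0.345658

0.3457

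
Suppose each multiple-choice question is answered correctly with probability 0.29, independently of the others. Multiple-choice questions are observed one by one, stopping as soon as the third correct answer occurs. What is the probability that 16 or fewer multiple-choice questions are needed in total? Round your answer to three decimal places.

0.885

Finishing within 16 multiple-choice questions ⇔ at least 3 successes in the first 16. With X ~ Binomial(16, 0.29), P(Y ≤ 16) = 1 − P(X ≤ 2).
  k=0: C(16,0)·0.29^0·0.71^16 = 0.00417
  k=1: C(16,1)·0.29^1·0.71^15 = 0.02725
  k=2: C(16,2)·0.29^2·0.71^14 = 0.08348
1 − 0.11490 = 0.88510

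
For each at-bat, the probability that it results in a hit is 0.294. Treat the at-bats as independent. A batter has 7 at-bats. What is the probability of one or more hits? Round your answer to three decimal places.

0.913

P(at least one) = 1 − P(none) = 1 − (1 − 0.294)^7
= 1 − 0.08742 = 0.91258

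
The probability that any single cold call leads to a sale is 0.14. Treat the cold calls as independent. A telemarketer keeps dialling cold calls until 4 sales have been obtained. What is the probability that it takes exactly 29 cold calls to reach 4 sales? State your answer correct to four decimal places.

Y = trial on which the fourth success occurs; negative binomial, r=4, p=0.14.
P(Y=29) = C(28,3) · p^4 · (1−p)^25
= 3276 · 0.00038416 · 0.023039 = 0.028995

0.0290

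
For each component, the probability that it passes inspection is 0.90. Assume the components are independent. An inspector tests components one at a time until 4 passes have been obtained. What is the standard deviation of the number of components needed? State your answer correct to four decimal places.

Y = total components until the fourth success; negative binomial with r=4, p=0.90.
SD(Y) = √[r(1−p)/p²] = √(0.493827) = 0.702728

0.7027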